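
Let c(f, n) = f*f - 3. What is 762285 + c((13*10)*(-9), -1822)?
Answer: 2131182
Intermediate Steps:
c(f, n) = -3 + f**2 (c(f, n) = f**2 - 3 = -3 + f**2)
762285 + c((13*10)*(-9), -1822) = 762285 + (-3 + ((13*10)*(-9))**2) = 762285 + (-3 + (130*(-9))**2) = 762285 + (-3 + (-1170)**2) = 762285 + (-3 + 1368900) = 762285 + 1368897 = 2131182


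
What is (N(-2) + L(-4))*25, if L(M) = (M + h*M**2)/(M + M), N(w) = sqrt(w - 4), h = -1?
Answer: 125/2 + 25*I*sqrt(6) ≈ 62.5 + 61.237*I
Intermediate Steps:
N(w) = sqrt(-4 + w)
L(M) = (M - M**2)/(2*M) (L(M) = (M - M**2)/(M + M) = (M - M**2)/((2*M)) = (M - M**2)*(1/(2*M)) = (M - M**2)/(2*M))
(N(-2) + L(-4))*25 = (sqrt(-4 - 2) + (1/2 - 1/2*(-4)))*25 = (sqrt(-6) + (1/2 + 2))*25 = (I*sqrt(6) + 5/2)*25 = (5/2 + I*sqrt(6))*25 = 125/2 + 25*I*sqrt(6)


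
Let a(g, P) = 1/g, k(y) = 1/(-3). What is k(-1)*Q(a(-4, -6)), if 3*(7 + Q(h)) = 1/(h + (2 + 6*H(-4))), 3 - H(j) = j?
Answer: 3671/1575 ≈ 2.3308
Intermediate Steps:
H(j) = 3 - j
k(y) = -1/3
Q(h) = -7 + 1/(3*(44 + h)) (Q(h) = -7 + 1/(3*(h + (2 + 6*(3 - 1*(-4))))) = -7 + 1/(3*(h + (2 + 6*(3 + 4)))) = -7 + 1/(3*(h + (2 + 6*7))) = -7 + 1/(3*(h + (2 + 42))) = -7 + 1/(3*(h + 44)) = -7 + 1/(3*(44 + h)))
k(-1)*Q(a(-4, -6)) = -(-923 - 21/(-4))/(9*(44 + 1/(-4))) = -(-923 - 21*(-1/4))/(9*(44 - 1/4)) = -(-923 + 21/4)/(9*175/4) = -4*(-3671)/(9*175*4) = -1/3*(-3671/525) = 3671/1575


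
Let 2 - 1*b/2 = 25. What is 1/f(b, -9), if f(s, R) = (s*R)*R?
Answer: -1/3726 ≈ -0.00026838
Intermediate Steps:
b = -46 (b = 4 - 2*25 = 4 - 50 = -46)
f(s, R) = s*R**2 (f(s, R) = (R*s)*R = s*R**2)
1/f(b, -9) = 1/(-46*(-9)**2) = 1/(-46*81) = 1/(-3726) = -1/3726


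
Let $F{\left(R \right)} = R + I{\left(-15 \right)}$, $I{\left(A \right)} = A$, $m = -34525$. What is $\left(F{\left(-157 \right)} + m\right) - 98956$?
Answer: $-133653$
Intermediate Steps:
$F{\left(R \right)} = -15 + R$ ($F{\left(R \right)} = R - 15 = -15 + R$)
$\left(F{\left(-157 \right)} + m\right) - 98956 = \left(\left(-15 - 157\right) - 34525\right) - 98956 = \left(-172 - 34525\right) - 98956 = -34697 - 98956 = -133653$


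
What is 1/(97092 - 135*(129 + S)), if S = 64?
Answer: 1/71037 ≈ 1.4077e-5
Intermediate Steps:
1/(97092 - 135*(129 + S)) = 1/(97092 - 135*(129 + 64)) = 1/(97092 - 135*193) = 1/(97092 - 1*26055) = 1/(97092 - 26055) = 1/71037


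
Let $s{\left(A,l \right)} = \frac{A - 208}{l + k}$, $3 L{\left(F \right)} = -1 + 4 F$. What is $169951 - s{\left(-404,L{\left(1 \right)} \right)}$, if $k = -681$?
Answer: $\frac{1699501}{10} \approx 1.6995 \cdot 10^{5}$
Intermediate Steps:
$L{\left(F \right)} = - \frac{1}{3} + \frac{4 F}{3}$ ($L{\left(F \right)} = \frac{-1 + 4 F}{3} = - \frac{1}{3} + \frac{4 F}{3}$)
$s{\left(A,l \right)} = \frac{-208 + A}{-681 + l}$ ($s{\left(A,l \right)} = \frac{A - 208}{l - 681} = \frac{-208 + A}{-681 + l}$)
$169951 - s{\left(-404,L{\left(1 \right)} \right)} = 169951 - \frac{-208 - 404}{-681 + \left(- \frac{1}{3} + \frac{4}{3} \cdot 1\right)} = 169951 - \frac{1}{-681 + \left(- \frac{1}{3} + \frac{4}{3}\right)} \left(-612\right) = 169951 - \frac{1}{-681 + 1} \left(-612\right) = 169951 - \frac{1}{-680} \left(-612\right) = 169951 - \left(- \frac{1}{680}\right) \left(-612\right) = 169951 - \frac{9}{10} = \frac{1699501}{10}$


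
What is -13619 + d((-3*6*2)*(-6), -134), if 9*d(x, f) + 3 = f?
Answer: -122708/9 ≈ -13634.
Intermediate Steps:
d(x, f) = -1/3 + f/9
-13619 + d((-3*6*2)*(-6), -134) = -13619 + (-1/3 + (1/9)*(-134)) = -13619 + (-1/3 - 134/9) = -13619 - 137/9 = -122708/9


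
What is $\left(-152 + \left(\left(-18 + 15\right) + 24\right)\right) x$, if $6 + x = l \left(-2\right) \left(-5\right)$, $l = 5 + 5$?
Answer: $-12314$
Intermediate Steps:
$l = 10$
$x = 94$ ($x = -6 + 10 \left(-2\right) \left(-5\right) = -6 - -100 = -6 + 100 = 94$)
$\left(-152 + \left(\left(-18 + 15\right) + 24\right)\right) x = \left(-152 + \left(\left(-18 + 15\right) + 24\right)\right) 94 = \left(-152 + \left(-3 + 24\right)\right) 94 = \left(-152 + 21\right) 94 = \left(-131\right) 94 = -12314$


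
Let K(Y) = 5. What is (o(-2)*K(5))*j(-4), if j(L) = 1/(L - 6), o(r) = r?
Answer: 1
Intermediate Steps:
j(L) = 1/(-6 + L)
(o(-2)*K(5))*j(-4) = (-2*5)/(-6 - 4) = -10/(-10) = -10*(-1/10) = 1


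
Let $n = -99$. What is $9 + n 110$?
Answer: $-10881$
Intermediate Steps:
$9 + n 110 = 9 - 10890 = -10881$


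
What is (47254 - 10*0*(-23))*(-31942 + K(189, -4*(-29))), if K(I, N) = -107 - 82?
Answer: -1518318274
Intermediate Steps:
K(I, N) = -189
(47254 - 10*0*(-23))*(-31942 + K(189, -4*(-29))) = (47254 - 10*0*(-23))*(-31942 - 189) = (47254 + 0*(-23))*(-32131) = (47254 + 0)*(-32131) = 47254*(-32131) = -1518318274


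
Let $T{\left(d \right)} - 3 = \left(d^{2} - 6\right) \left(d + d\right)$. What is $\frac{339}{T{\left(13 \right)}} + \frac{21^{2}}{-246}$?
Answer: $- \frac{595629}{347762} \approx -1.7127$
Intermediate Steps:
$T{\left(d \right)} = 3 + 2 d \left(-6 + d^{2}\right)$ ($T{\left(d \right)} = 3 + \left(d^{2} - 6\right) \left(d + d\right) = 3 + \left(-6 + d^{2}\right) 2 d = 3 + 2 d \left(-6 + d^{2}\right)$)
$\frac{339}{T{\left(13 \right)}} + \frac{21^{2}}{-246} = \frac{339}{3 - 156 + 2 \cdot 13^{3}} + \frac{21^{2}}{-246} = \frac{339}{3 - 156 + 2 \cdot 2197} + 441 \left(- \frac{1}{246}\right) = \frac{339}{3 - 156 + 4394} - \frac{147}{82} = \frac{339}{4241} - \frac{147}{82} = - \frac{595629}{347762}$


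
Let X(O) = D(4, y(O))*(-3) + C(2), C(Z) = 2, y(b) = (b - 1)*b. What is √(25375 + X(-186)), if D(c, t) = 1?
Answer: √25374 ≈ 159.29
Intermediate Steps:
y(b) = b*(-1 + b) (y(b) = (-1 + b)*b = b*(-1 + b))
X(O) = -1 (X(O) = 1*(-3) + 2 = -3 + 2 = -1)
√(25375 + X(-186)) = √(25375 - 1) = √25374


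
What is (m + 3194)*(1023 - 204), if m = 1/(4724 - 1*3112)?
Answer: 324369927/124 ≈ 2.6159e+6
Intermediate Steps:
m = 1/1612 (m = 1/(4724 - 3112) = 1/1612 ≈ 0.00062035)
(m + 3194)*(1023 - 204) = (1/1612 + 3194)*(1023 - 204) = (5148729/1612)*819 = 324369927/124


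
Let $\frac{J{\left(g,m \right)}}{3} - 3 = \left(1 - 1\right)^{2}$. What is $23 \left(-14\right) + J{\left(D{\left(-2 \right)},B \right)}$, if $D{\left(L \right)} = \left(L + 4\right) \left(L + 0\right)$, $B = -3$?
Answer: $-313$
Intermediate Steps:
$D{\left(L \right)} = L \left(4 + L\right)$ ($D{\left(L \right)} = \left(4 + L\right) L = L \left(4 + L\right)$)
$J{\left(g,m \right)} = 9$ ($J{\left(g,m \right)} = 9 + 3 \left(1 - 1\right)^{2} = 9 + 3 \cdot 0^{2} = 9 + 3 \cdot 0 = 9 + 0 = 9$)
$23 \left(-14\right) + J{\left(D{\left(-2 \right)},B \right)} = 23 \left(-14\right) + 9 = -322 + 9 = -313$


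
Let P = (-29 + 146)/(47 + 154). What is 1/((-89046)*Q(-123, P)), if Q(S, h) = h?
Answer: -67/3472794 ≈ -1.9293e-5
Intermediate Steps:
P = 39/67 (P = 117/201 = 117*(1/201) = 39/67 ≈ 0.58209)
1/((-89046)*Q(-123, P)) = 1/((-89046)*(39/67)) = -1/89046*67/39 = -67/3472794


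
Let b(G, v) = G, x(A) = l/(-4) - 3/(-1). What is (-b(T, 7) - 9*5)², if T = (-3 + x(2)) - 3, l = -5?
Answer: 29929/16 ≈ 1870.6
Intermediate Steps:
x(A) = 17/4 (x(A) = -5/(-4) - 3/(-1) = -5*(-¼) - 3*(-1) = 5/4 + 3 = 17/4)
T = -7/4 (T = (-3 + 17/4) - 3 = 5/4 - 3 = -7/4 ≈ -1.7500)
(-b(T, 7) - 9*5)² = (-1*(-7/4) - 9*5)² = (7/4 - 45)² = (-173/4)² = 29929/16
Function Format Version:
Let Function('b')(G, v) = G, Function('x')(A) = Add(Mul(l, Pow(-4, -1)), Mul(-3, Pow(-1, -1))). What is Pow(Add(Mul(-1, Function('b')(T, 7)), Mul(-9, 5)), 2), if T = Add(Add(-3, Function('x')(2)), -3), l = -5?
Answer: Rational(29929, 16) ≈ 1870.6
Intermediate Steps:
Function('x')(A) = Rational(17, 4) (Function('x')(A) = Add(Mul(-5, Pow(-4, -1)), Mul(-3, Pow(-1, -1))) = Add(Mul(-5, Rational(-1, 4)), Mul(-3, -1)) = Add(Rational(5, 4), 3) = Rational(17, 4))
T = Rational(-7, 4) (T = Add(Add(-3, Rational(17, 4)), -3) = Add(Rational(5, 4), -3) = Rational(-7, 4) ≈ -1.7500)
Pow(Add(Mul(-1, Function('b')(T, 7)), Mul(-9, 5)), 2) = Pow(Add(Mul(-1, Rational(-7, 4)), Mul(-9, 5)), 2) = Pow(Add(Rational(7, 4), -45), 2) = Pow(Rational(-173, 4), 2) = Rational(29929, 16)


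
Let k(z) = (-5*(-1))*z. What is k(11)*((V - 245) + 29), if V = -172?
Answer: -21340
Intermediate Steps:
k(z) = 5*z
k(11)*((V - 245) + 29) = (5*11)*((-172 - 245) + 29) = 55*(-417 + 29) = 55*(-388) = -21340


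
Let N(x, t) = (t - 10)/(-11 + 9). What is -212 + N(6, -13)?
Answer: -401/2 ≈ -200.50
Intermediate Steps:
N(x, t) = 5 - t/2 (N(x, t) = (-10 + t)/(-2) = (-10 + t)*(-½) = 5 - t/2)
-212 + N(6, -13) = -212 + (5 - ½*(-13)) = -212 + (5 + 13/2) = -212 + 23/2 = -401/2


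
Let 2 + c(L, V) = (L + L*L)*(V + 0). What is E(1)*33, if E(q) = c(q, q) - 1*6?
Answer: -198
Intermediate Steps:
c(L, V) = -2 + V*(L + L²) (c(L, V) = -2 + (L + L*L)*(V + 0) = -2 + (L + L²)*V = -2 + V*(L + L²))
E(q) = -8 + q² + q³ (E(q) = (-2 + q*q + q*q²) - 1*6 = (-2 + q² + q³) - 6 = -8 + q² + q³)
E(1)*33 = (-8 + 1² + 1³)*33 = (-8 + 1 + 1)*33 = -6*33 = -198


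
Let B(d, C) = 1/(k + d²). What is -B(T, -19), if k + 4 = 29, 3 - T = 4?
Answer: -1/26 ≈ -0.038462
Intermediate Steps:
T = -1 (T = 3 - 1*4 = 3 - 4 = -1)
k = 25 (k = -4 + 29 = 25)
B(d, C) = 1/(25 + d²)
-B(T, -19) = -1/(25 + (-1)²) = -1/(25 + 1) = -1/26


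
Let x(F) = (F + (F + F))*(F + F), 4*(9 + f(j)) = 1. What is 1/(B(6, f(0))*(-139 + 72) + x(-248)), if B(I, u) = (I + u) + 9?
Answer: 4/1474421 ≈ 2.7129e-6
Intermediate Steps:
f(j) = -35/4 (f(j) = -9 + (1/4)*1 = -9 + 1/4 = -35/4)
B(I, u) = 9 + I + u
x(F) = 6*F**2 (x(F) = (F + 2*F)*(2*F) = (3*F)*(2*F) = 6*F**2)
1/(B(6, f(0))*(-139 + 72) + x(-248)) = 1/((9 + 6 - 35/4)*(-139 + 72) + 6*(-248)**2) = 1/((25/4)*(-67) + 6*61504) = 1/(-1675/4 + 369024) = 1/(1474421/4) = 4/1474421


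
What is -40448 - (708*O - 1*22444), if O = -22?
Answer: -2428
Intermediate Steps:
-40448 - (708*O - 1*22444) = -40448 - (708*(-22) - 1*22444) = -40448 - (-15576 - 22444) = -40448 - 1*(-38020) = -40448 + 38020 = -2428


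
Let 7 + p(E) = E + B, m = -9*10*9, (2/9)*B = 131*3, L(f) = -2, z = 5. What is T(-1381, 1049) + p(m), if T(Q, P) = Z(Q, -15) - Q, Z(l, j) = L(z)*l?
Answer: 10189/2 ≈ 5094.5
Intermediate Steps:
Z(l, j) = -2*l
T(Q, P) = -3*Q (T(Q, P) = -2*Q - Q = -3*Q)
B = 3537/2 (B = 9*(131*3)/2 = (9/2)*393 = 3537/2 ≈ 1768.5)
m = -810 (m = -90*9 = -810)
p(E) = 3523/2 + E (p(E) = -7 + (E + 3537/2) = -7 + (3537/2 + E) = 3523/2 + E)
T(-1381, 1049) + p(m) = -3*(-1381) + (3523/2 - 810) = 4143 + 1903/2 = 10189/2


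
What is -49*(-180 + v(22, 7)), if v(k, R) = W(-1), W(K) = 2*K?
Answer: 8918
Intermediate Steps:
v(k, R) = -2 (v(k, R) = 2*(-1) = -2)
-49*(-180 + v(22, 7)) = -49*(-180 - 2) = -49*(-182) = 8918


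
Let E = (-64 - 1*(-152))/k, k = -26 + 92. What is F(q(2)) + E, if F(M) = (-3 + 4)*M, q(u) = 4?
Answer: 16/3 ≈ 5.3333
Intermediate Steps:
k = 66
F(M) = M (F(M) = 1*M = M)
E = 4/3 (E = (-64 - 1*(-152))/66 = (-64 + 152)*(1/66) = 88*(1/66) = 4/3 ≈ 1.3333)
F(q(2)) + E = 4 + 4/3 = 16/3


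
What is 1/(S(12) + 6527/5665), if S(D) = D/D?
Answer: 5665/12192 ≈ 0.46465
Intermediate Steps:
S(D) = 1
1/(S(12) + 6527/5665) = 1/(1 + 6527/5665) = 1/(12192/5665) = 5665/12192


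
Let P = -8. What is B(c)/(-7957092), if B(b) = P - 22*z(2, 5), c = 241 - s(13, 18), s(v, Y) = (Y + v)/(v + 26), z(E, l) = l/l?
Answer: 5/1326182 ≈ 3.7702e-6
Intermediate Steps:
z(E, l) = 1
s(v, Y) = (Y + v)/(26 + v)
c = 9368/39 (c = 241 - (18 + 13)/(26 + 13) = 241 - 31/39 = 9368/39 ≈ 240.21)
B(b) = -30 (B(b) = -8 - 22*1 = -8 - 22 = -30)
B(c)/(-7957092) = -30/(-7957092) = -30*(-1/7957092) = 5/1326182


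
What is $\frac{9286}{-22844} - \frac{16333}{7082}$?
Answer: $- \frac{54859313}{20222651} \approx -2.7128$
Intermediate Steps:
$\frac{9286}{-22844} - \frac{16333}{7082} = 9286 \left(- \frac{1}{22844}\right) - \frac{16333}{7082} = - \frac{4643}{11422} - \frac{16333}{7082} = - \frac{54859313}{20222651}$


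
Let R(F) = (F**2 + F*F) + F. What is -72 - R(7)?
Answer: -177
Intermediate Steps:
R(F) = F + 2*F**2 (R(F) = (F**2 + F**2) + F = 2*F**2 + F = F + 2*F**2)
-72 - R(7) = -72 - 7*(1 + 2*7) = -72 - 7*(1 + 14) = -72 - 7*15 = -72 - 1*105 = -72 - 105 = -177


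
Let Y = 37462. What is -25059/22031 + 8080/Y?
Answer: -380374889/412662661 ≈ -0.92176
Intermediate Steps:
-25059/22031 + 8080/Y = -25059/22031 + 8080/37462 = -25059*1/22031 + 8080*(1/37462) = -25059/22031 + 4040/18731 = -380374889/412662661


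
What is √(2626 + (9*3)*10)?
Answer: 4*√181 ≈ 53.815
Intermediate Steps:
√(2626 + (9*3)*10) = √(2626 + 27*10) = √(2626 + 270) = √2896 = 4*√181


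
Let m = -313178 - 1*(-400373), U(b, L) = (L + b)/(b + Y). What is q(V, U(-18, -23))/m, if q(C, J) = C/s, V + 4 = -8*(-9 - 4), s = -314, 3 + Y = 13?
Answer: -10/2737923 ≈ -3.6524e-6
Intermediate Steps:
Y = 10 (Y = -3 + 13 = 10)
V = 100 (V = -4 - 8*(-9 - 4) = -4 - 8*(-13) = -4 + 104 = 100)
U(b, L) = (L + b)/(10 + b) (U(b, L) = (L + b)/(b + 10) = (L + b)/(10 + b))
q(C, J) = -C/314 (q(C, J) = C/(-314) = C*(-1/314) = -C/314)
m = 87195 (m = -313178 + 400373 = 87195)
q(V, U(-18, -23))/m = -1/314*100/87195 = -50/157*1/87195 = -10/2737923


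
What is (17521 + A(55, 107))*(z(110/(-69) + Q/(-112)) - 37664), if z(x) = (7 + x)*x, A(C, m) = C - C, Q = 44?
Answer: -351978695820653/533232 ≈ -6.6009e+8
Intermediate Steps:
A(C, m) = 0
z(x) = x*(7 + x)
(17521 + A(55, 107))*(z(110/(-69) + Q/(-112)) - 37664) = (17521 + 0)*((110/(-69) + 44/(-112))*(7 + (110/(-69) + 44/(-112))) - 37664) = 17521*((110*(-1/69) + 44*(-1/112))*(7 + (110*(-1/69) + 44*(-1/112))) - 37664) = 17521*((-110/69 - 11/28)*(7 + (-110/69 - 11/28)) - 37664) = 17521*(-3839*(7 - 3839/1932)/1932 - 37664) = 17521*(-3839/1932*9685/1932 - 37664) = 17521*(-37180715/3732624 - 37664) = 17521*(-140622731051/3732624) = -351978695820653/533232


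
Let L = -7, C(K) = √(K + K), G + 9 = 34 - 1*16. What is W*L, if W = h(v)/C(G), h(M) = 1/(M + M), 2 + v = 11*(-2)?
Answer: 7*√2/288 ≈ 0.034373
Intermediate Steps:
v = -24 (v = -2 + 11*(-2) = -2 - 22 = -24)
G = 9 (G = -9 + (34 - 1*16) = -9 + (34 - 16) = -9 + 18 = 9)
C(K) = √2*√K (C(K) = √(2*K) = √2*√K)
h(M) = 1/(2*M)
W = -√2/288 (W = ((½)/(-24))/((√2*√9)) = ((½)*(-1/24))/((√2*3)) = -√2/6/48 = -√2/288 ≈ -0.0049105)
W*L = -√2/288*(-7) = 7*√2/288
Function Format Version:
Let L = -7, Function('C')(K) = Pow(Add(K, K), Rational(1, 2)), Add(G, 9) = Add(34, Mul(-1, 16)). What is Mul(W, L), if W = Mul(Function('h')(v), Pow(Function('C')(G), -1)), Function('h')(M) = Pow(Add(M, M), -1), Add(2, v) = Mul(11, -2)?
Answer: Mul(Rational(7, 288), Pow(2, Rational(1, 2))) ≈ 0.034373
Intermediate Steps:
v = -24 (v = Add(-2, Mul(11, -2)) = Add(-2, -22) = -24)
G = 9 (G = Add(-9, Add(34, Mul(-1, 16))) = Add(-9, Add(34, -16)) = Add(-9, 18) = 9)
Function('C')(K) = Mul(Pow(2, Rational(1, 2)), Pow(K, Rational(1, 2))) (Function('C')(K) = Pow(Mul(2, K), Rational(1, 2)) = Mul(Pow(2, Rational(1, 2)), Pow(K, Rational(1, 2))))
Function('h')(M) = Mul(Rational(1, 2), Pow(M, -1)) (Function('h')(M) = Pow(Mul(2, M), -1) = Mul(Rational(1, 2), Pow(M, -1)))
W = Mul(Rational(-1, 288), Pow(2, Rational(1, 2))) (W = Mul(Mul(Rational(1, 2), Pow(-24, -1)), Pow(Mul(Pow(2, Rational(1, 2)), Pow(9, Rational(1, 2))), -1)) = Mul(Mul(Rational(1, 2), Rational(-1, 24)), Pow(Mul(Pow(2, Rational(1, 2)), 3), -1)) = Mul(Rational(-1, 48), Pow(Mul(3, Pow(2, Rational(1, 2))), -1)) = Mul(Rational(-1, 48), Mul(Rational(1, 6), Pow(2, Rational(1, 2)))) = Mul(Rational(-1, 288), Pow(2, Rational(1, 2))) ≈ -0.0049105)
Mul(W, L) = Mul(Mul(Rational(-1, 288), Pow(2, Rational(1, 2))), -7) = Mul(Rational(7, 288), Pow(2, Rational(1, 2)))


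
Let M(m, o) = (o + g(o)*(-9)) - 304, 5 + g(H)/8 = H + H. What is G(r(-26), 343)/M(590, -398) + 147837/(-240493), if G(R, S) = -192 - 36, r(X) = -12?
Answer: -1412851049/2283481035 ≈ -0.61873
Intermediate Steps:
g(H) = -40 + 16*H (g(H) = -40 + 8*(H + H) = -40 + 8*(2*H) = -40 + 16*H)
M(m, o) = 56 - 143*o (M(m, o) = (o + (-40 + 16*o)*(-9)) - 304 = (o + (360 - 144*o)) - 304 = (360 - 143*o) - 304 = 56 - 143*o)
G(R, S) = -228
G(r(-26), 343)/M(590, -398) + 147837/(-240493) = -228/(56 - 143*(-398)) + 147837/(-240493) = -228/(56 + 56914) + 147837*(-1/240493) = -228/56970 - 147837/240493 = -228*1/56970 - 147837/240493 = -38/9495 - 147837/240493 = -1412851049/2283481035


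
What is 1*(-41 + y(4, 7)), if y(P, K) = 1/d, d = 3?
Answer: -122/3 ≈ -40.667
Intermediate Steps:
y(P, K) = 1/3
1*(-41 + y(4, 7)) = 1*(-41 + 1/3) = 1*(-122/3) = -122/3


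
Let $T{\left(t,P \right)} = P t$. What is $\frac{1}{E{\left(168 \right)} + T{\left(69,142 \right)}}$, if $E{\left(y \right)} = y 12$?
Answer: $\frac{1}{11814} \approx 8.4645 \cdot 10^{-5}$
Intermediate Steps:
$E{\left(y \right)} = 12 y$
$\frac{1}{E{\left(168 \right)} + T{\left(69,142 \right)}} = \frac{1}{12 \cdot 168 + 142 \cdot 69} = \frac{1}{2016 + 9798} = \frac{1}{11814}$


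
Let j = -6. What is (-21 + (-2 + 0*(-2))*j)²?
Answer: 81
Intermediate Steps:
(-21 + (-2 + 0*(-2))*j)² = (-21 + (-2 + 0*(-2))*(-6))² = (-21 + (-2 + 0)*(-6))² = (-21 - 2*(-6))² = (-21 + 12)² = (-9)² = 81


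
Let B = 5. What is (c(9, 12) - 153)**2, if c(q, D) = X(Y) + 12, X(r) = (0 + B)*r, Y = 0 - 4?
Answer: 25921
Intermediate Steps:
Y = -4
X(r) = 5*r (X(r) = (0 + 5)*r = 5*r)
c(q, D) = -8 (c(q, D) = 5*(-4) + 12 = -20 + 12 = -8)
(c(9, 12) - 153)**2 = (-8 - 153)**2 = (-161)**2 = 25921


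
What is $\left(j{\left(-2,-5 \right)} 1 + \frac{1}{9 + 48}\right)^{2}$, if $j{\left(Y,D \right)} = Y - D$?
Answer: $\frac{29584}{3249} \approx 9.1056$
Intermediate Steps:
$\left(j{\left(-2,-5 \right)} 1 + \frac{1}{9 + 48}\right)^{2} = \left(\left(-2 - -5\right) 1 + \frac{1}{9 + 48}\right)^{2} = \left(\left(-2 + 5\right) 1 + \frac{1}{57}\right)^{2} = \left(3 \cdot 1 + \frac{1}{57}\right)^{2} = \left(3 + \frac{1}{57}\right)^{2} = \left(\frac{172}{57}\right)^{2} = \frac{29584}{3249}$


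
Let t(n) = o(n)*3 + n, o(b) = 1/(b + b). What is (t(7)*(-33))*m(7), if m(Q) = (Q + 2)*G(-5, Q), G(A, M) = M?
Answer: -29997/2 ≈ -14999.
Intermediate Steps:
o(b) = 1/(2*b)
t(n) = n + 3/(2*n) (t(n) = (1/(2*n))*3 + n = 3/(2*n) + n = n + 3/(2*n))
m(Q) = Q*(2 + Q) (m(Q) = (Q + 2)*Q = (2 + Q)*Q = Q*(2 + Q))
(t(7)*(-33))*m(7) = ((7 + (3/2)/7)*(-33))*(7*(2 + 7)) = ((7 + (3/2)*(⅐))*(-33))*(7*9) = ((7 + 3/14)*(-33))*63 = ((101/14)*(-33))*63 = -3333/14*63 = -29997/2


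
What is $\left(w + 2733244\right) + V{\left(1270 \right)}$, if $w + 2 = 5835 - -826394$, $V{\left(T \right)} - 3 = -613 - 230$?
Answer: $3564631$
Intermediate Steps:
$V{\left(T \right)} = -840$ ($V{\left(T \right)} = 3 - 843 = -840$)
$w = 832227$ ($w = -2 + \left(5835 - -826394\right) = -2 + \left(5835 + 826394\right) = -2 + 832229 = 832227$)
$\left(w + 2733244\right) + V{\left(1270 \right)} = \left(832227 + 2733244\right) - 840 = 3565471 - 840 = 3564631$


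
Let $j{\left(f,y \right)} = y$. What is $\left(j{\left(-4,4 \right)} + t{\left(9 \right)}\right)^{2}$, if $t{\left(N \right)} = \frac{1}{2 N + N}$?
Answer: $\frac{11881}{729} \approx 16.298$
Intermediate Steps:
$t{\left(N \right)} = \frac{1}{3 N}$
$\left(j{\left(-4,4 \right)} + t{\left(9 \right)}\right)^{2} = \left(4 + \frac{1}{3 \cdot 9}\right)^{2} = \left(4 + \frac{1}{3} \cdot \frac{1}{9}\right)^{2} = \left(4 + \frac{1}{27}\right)^{2} = \left(\frac{109}{27}\right)^{2} = \frac{11881}{729}$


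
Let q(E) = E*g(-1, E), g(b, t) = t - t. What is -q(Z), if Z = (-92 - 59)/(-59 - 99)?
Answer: 0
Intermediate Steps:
g(b, t) = 0
Z = 151/158 (Z = -151/(-158) = -151*(-1/158) = 151/158 ≈ 0.95570)
q(E) = 0 (q(E) = E*0 = 0)
-q(Z) = -1*0 = 0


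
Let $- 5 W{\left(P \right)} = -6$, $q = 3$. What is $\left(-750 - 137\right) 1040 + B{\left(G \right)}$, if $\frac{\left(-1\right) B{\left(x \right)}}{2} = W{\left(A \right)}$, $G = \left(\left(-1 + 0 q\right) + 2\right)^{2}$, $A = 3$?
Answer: $- \frac{4612412}{5} \approx -9.2248 \cdot 10^{5}$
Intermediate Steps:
$W{\left(P \right)} = \frac{6}{5}$ ($W{\left(P \right)} = \left(- \frac{1}{5}\right) \left(-6\right) = \frac{6}{5}$)
$G = 1$ ($G = \left(\left(-1 + 0 \cdot 3\right) + 2\right)^{2} = \left(\left(-1 + 0\right) + 2\right)^{2} = \left(-1 + 2\right)^{2} = 1^{2} = 1$)
$B{\left(x \right)} = - \frac{12}{5}$ ($B{\left(x \right)} = \left(-2\right) \frac{6}{5} = - \frac{12}{5}$)
$\left(-750 - 137\right) 1040 + B{\left(G \right)} = \left(-750 - 137\right) 1040 - \frac{12}{5} = \left(-887\right) 1040 - \frac{12}{5} = -922480 - \frac{12}{5} = - \frac{4612412}{5}$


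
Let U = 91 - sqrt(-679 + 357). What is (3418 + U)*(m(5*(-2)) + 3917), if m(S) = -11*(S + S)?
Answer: 14516733 - 4137*I*sqrt(322) ≈ 1.4517e+7 - 74236.0*I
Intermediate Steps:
m(S) = -22*S
U = 91 - I*sqrt(322) (U = 91 - sqrt(-322) = 91 - I*sqrt(322) ≈ 91.0 - 17.944*I)
(3418 + U)*(m(5*(-2)) + 3917) = (3418 + (91 - I*sqrt(322)))*(-110*(-2) + 3917) = (3509 - I*sqrt(322))*(-22*(-10) + 3917) = (3509 - I*sqrt(322))*(220 + 3917) = (3509 - I*sqrt(322))*4137 = 14516733 - 4137*I*sqrt(322)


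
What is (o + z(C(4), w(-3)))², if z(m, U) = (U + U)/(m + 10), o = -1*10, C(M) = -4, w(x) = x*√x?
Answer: (10 + I*√3)² ≈ 97.0 + 34.641*I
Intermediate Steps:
w(x) = x^(3/2)
o = -10
z(m, U) = 2*U/(10 + m) (z(m, U) = (2*U)/(10 + m) = 2*U/(10 + m))
(o + z(C(4), w(-3)))² = (-10 + 2*(-3)^(3/2)/(10 - 4))² = (-10 + 2*(-3*I*√3)/6)² = (-10 + 2*(-3*I*√3)*(⅙))² = (-10 - I*√3)²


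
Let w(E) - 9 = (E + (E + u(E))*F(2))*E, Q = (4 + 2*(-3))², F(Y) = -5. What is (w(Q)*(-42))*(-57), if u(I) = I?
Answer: -323190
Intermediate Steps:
Q = 4 (Q = (4 - 6)² = (-2)² = 4)
w(E) = 9 - 9*E² (w(E) = 9 + (E + (E + E)*(-5))*E = 9 + (E + (2*E)*(-5))*E = 9 + (E - 10*E)*E = 9 + (-9*E)*E = 9 - 9*E²)
(w(Q)*(-42))*(-57) = ((9 - 9*4²)*(-42))*(-57) = ((9 - 9*16)*(-42))*(-57) = ((9 - 144)*(-42))*(-57) = -135*(-42)*(-57) = 5670*(-57) = -323190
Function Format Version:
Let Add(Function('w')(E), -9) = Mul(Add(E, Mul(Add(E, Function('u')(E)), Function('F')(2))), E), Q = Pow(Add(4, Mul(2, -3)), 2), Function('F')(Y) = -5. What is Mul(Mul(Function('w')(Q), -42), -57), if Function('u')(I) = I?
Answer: -323190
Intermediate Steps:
Q = 4 (Q = Pow(Add(4, -6), 2) = Pow(-2, 2) = 4)
Function('w')(E) = Add(9, Mul(-9, Pow(E, 2))) (Function('w')(E) = Add(9, Mul(Add(E, Mul(Add(E, E), -5)), E)) = Add(9, Mul(Add(E, Mul(Mul(2, E), -5)), E)) = Add(9, Mul(Add(E, Mul(-10, E)), E)) = Add(9, Mul(Mul(-9, E), E)) = Add(9, Mul(-9, Pow(E, 2))))
Mul(Mul(Function('w')(Q), -42), -57) = Mul(Mul(Add(9, Mul(-9, Pow(4, 2))), -42), -57) = Mul(Mul(Add(9, Mul(-9, 16)), -42), -57) = Mul(Mul(Add(9, -144), -42), -57) = Mul(Mul(-135, -42), -57) = Mul(5670, -57) = -323190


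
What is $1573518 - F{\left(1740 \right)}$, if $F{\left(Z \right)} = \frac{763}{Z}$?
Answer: $\frac{2737920557}{1740} \approx 1.5735 \cdot 10^{6}$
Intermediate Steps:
$1573518 - F{\left(1740 \right)} = 1573518 - \frac{763}{1740} = \frac{2737920557}{1740}$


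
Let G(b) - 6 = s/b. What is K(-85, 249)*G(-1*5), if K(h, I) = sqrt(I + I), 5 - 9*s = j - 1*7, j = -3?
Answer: 17*sqrt(498)/3 ≈ 126.46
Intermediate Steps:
s = 5/3 (s = 5/9 - (-3 - 1*7)/9 = 5/9 - (-3 - 7)/9 = 5/9 - 1/9*(-10) = 5/9 + 10/9 = 5/3 ≈ 1.6667)
G(b) = 6 + 5/(3*b)
K(h, I) = sqrt(2)*sqrt(I) (K(h, I) = sqrt(2*I) = sqrt(2)*sqrt(I))
K(-85, 249)*G(-1*5) = (sqrt(2)*sqrt(249))*(6 + 5/(3*((-1*5)))) = sqrt(498)*(6 + (5/3)/(-5)) = sqrt(498)*(6 + (5/3)*(-1/5)) = sqrt(498)*(6 - 1/3) = sqrt(498)*(17/3) = 17*sqrt(498)/3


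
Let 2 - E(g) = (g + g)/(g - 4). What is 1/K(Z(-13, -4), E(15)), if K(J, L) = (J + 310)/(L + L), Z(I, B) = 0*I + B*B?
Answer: -8/1793 ≈ -0.0044618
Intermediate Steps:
E(g) = 2 - 2*g/(-4 + g) (E(g) = 2 - (g + g)/(g - 4) = 2 - 2*g/(-4 + g))
Z(I, B) = B**2 (Z(I, B) = 0 + B**2 = B**2)
K(J, L) = (310 + J)/(2*L) (K(J, L) = (310 + J)/((2*L)) = (310 + J)*(1/(2*L)) = (310 + J)/(2*L))
1/K(Z(-13, -4), E(15)) = 1/((310 + (-4)**2)/(2*((-8/(-4 + 15))))) = 1/((310 + 16)/(2*((-8/11)))) = 1/((1/2)*326/(-8*1/11)) = 1/((1/2)*326/(-8/11)) = 1/((1/2)*(-11/8)*326) = 1/(-1793/8) = -8/1793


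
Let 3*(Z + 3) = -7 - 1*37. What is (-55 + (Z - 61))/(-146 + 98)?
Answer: 401/144 ≈ 2.7847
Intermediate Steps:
Z = -53/3 (Z = -3 + (-7 - 1*37)/3 = -3 + (-7 - 37)/3 = -3 + (1/3)*(-44) = -3 - 44/3 = -53/3 ≈ -17.667)
(-55 + (Z - 61))/(-146 + 98) = (-55 + (-53/3 - 61))/(-146 + 98) = (-55 - 236/3)/(-48) = -1/48*(-401/3) = 401/144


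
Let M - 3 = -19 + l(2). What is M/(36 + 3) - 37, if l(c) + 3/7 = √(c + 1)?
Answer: -10216/273 + √3/39 ≈ -37.377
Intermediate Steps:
l(c) = -3/7 + √(1 + c) (l(c) = -3/7 + √(c + 1) = -3/7 + √(1 + c))
M = -115/7 + √3 (M = 3 + (-19 + (-3/7 + √(1 + 2))) = 3 + (-19 + (-3/7 + √3)) = 3 + (-136/7 + √3) = -115/7 + √3 ≈ -14.697)
M/(36 + 3) - 37 = (-115/7 + √3)/(36 + 3) - 37 = (-115/7 + √3)/39 - 37 = (-115/273 + √3/39) - 37 = -10216/273 + √3/39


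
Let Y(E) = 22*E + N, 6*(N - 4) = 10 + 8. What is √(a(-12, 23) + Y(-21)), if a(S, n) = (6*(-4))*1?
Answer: I*√479 ≈ 21.886*I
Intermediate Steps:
N = 7 (N = 4 + (10 + 8)/6 = 4 + (⅙)*18 = 4 + 3 = 7)
a(S, n) = -24 (a(S, n) = -24*1 = -24)
Y(E) = 7 + 22*E (Y(E) = 22*E + 7 = 7 + 22*E)
√(a(-12, 23) + Y(-21)) = √(-24 + (7 + 22*(-21))) = √(-24 + (7 - 462)) = √(-24 - 455) = √(-479) = I*√479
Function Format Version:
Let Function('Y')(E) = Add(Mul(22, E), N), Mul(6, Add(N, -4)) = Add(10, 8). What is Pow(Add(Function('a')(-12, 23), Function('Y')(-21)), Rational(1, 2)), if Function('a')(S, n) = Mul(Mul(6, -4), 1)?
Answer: Mul(I, Pow(479, Rational(1, 2))) ≈ Mul(21.886, I)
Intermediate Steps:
N = 7 (N = Add(4, Mul(Rational(1, 6), Add(10, 8))) = Add(4, Mul(Rational(1, 6), 18)) = Add(4, 3) = 7)
Function('a')(S, n) = -24 (Function('a')(S, n) = Mul(-24, 1) = -24)
Function('Y')(E) = Add(7, Mul(22, E)) (Function('Y')(E) = Add(Mul(22, E), 7) = Add(7, Mul(22, E)))
Pow(Add(Function('a')(-12, 23), Function('Y')(-21)), Rational(1, 2)) = Pow(Add(-24, Add(7, Mul(22, -21))), Rational(1, 2)) = Pow(Add(-24, Add(7, -462)), Rational(1, 2)) = Pow(Add(-24, -455), Rational(1, 2)) = Pow(-479, Rational(1, 2)) = Mul(I, Pow(479, Rational(1, 2)))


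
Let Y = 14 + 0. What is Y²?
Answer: 196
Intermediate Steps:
Y = 14
Y² = 14² = 196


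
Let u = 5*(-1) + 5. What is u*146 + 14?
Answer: 14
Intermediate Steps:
u = 0 (u = -5 + 5 = 0)
u*146 + 14 = 0*146 + 14 = 0 + 14 = 14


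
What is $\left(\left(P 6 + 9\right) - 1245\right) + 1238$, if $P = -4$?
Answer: $-22$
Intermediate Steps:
$\left(\left(P 6 + 9\right) - 1245\right) + 1238 = \left(\left(\left(-4\right) 6 + 9\right) - 1245\right) + 1238 = \left(\left(-24 + 9\right) - 1245\right) + 1238 = \left(-15 - 1245\right) + 1238 = -1260 + 1238 = -22$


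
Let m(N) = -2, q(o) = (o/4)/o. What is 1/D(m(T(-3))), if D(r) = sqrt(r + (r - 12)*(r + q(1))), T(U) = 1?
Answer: sqrt(10)/15 ≈ 0.21082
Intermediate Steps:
q(o) = 1/4 (q(o) = (o*(1/4))/o = (o/4)/o = 1/4)
D(r) = sqrt(r + (-12 + r)*(1/4 + r)) (D(r) = sqrt(r + (r - 12)*(r + 1/4)) = sqrt(r + (-12 + r)*(1/4 + r)))
1/D(m(T(-3))) = 1/(sqrt(-12 - 43*(-2) + 4*(-2)**2)/2) = 1/(sqrt(-12 + 86 + 4*4)/2) = 1/(sqrt(-12 + 86 + 16)/2) = 1/(sqrt(90)/2) = 1/((3*sqrt(10))/2) = 1/(3*sqrt(10)/2) = sqrt(10)/15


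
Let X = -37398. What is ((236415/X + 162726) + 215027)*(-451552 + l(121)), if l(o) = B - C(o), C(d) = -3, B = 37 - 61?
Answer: -2126452783266289/12466 ≈ -1.7058e+11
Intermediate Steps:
B = -24
l(o) = -21 (l(o) = -24 - 1*(-3) = -24 + 3 = -21)
((236415/X + 162726) + 215027)*(-451552 + l(121)) = ((236415/(-37398) + 162726) + 215027)*(-451552 - 21) = ((236415*(-1/37398) + 162726) + 215027)*(-451573) = ((-78805/12466 + 162726) + 215027)*(-451573) = (2028463511/12466 + 215027)*(-451573) = (4708990093/12466)*(-451573) = -2126452783266289/12466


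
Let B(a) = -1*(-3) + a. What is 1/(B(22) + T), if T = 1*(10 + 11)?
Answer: 1/46 ≈ 0.021739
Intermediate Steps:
B(a) = 3 + a
T = 21 (T = 1*21 = 21)
1/(B(22) + T) = 1/((3 + 22) + 21) = 1/(25 + 21) = 1/46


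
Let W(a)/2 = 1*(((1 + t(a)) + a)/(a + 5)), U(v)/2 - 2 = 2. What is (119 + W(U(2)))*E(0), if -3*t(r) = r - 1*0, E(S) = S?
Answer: 0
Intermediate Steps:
U(v) = 8 (U(v) = 4 + 2*2 = 4 + 4 = 8)
t(r) = -r/3 (t(r) = -(r - 1*0)/3 = -(r + 0)/3 = -r/3)
W(a) = 2*(1 + 2*a/3)/(5 + a) (W(a) = 2*(1*(((1 - a/3) + a)/(a + 5))) = 2*(1*((1 + 2*a/3)/(5 + a))) = 2*((1 + 2*a/3)/(5 + a)) = 2*(1 + 2*a/3)/(5 + a))
(119 + W(U(2)))*E(0) = (119 + 2*(3 + 2*8)/(3*(5 + 8)))*0 = (119 + (2/3)*(3 + 16)/13)*0 = (119 + (2/3)*(1/13)*19)*0 = (119 + 38/39)*0 = (4679/39)*0 = 0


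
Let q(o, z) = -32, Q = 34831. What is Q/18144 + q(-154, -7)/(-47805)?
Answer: 555225521/289124640 ≈ 1.9204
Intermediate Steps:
Q/18144 + q(-154, -7)/(-47805) = 34831/18144 - 32/(-47805) = 34831*(1/18144) - 32*(-1/47805) = 34831/18144 + 32/47805 = 555225521/289124640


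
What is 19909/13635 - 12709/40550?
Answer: 126804547/110579850 ≈ 1.1467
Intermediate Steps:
19909/13635 - 12709/40550 = 126804547/110579850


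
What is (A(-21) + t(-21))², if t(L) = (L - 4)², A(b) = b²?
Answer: 1136356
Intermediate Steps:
t(L) = (-4 + L)²
(A(-21) + t(-21))² = ((-21)² + (-4 - 21)²)² = (441 + (-25)²)² = (441 + 625)² = 1066² = 1136356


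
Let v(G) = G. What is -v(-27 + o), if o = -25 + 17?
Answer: 35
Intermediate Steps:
o = -8
-v(-27 + o) = -(-27 - 8) = -1*(-35) = 35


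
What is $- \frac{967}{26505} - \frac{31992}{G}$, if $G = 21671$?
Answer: $- \frac{868903817}{574389855} \approx -1.5127$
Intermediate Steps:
$- \frac{967}{26505} - \frac{31992}{G} = - \frac{967}{26505} - \frac{31992}{21671} = - \frac{868903817}{574389855}$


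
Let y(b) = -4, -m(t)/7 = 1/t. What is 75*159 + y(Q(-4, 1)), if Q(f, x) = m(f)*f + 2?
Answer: 11921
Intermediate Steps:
m(t) = -7/t
Q(f, x) = -5 (Q(f, x) = (-7/f)*f + 2 = -7 + 2 = -5)
75*159 + y(Q(-4, 1)) = 75*159 - 4 = 11925 - 4 = 11921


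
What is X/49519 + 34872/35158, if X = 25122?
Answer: 1305032922/870494501 ≈ 1.4992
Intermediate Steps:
X/49519 + 34872/35158 = 25122/49519 + 34872/35158 = 25122*(1/49519) + 34872*(1/35158) = 25122/49519 + 17436/17579 = 1305032922/870494501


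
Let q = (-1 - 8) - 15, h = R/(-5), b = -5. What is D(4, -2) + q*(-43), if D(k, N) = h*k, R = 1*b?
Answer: 1036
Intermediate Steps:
R = -5 (R = 1*(-5) = -5)
h = 1 (h = -5/(-5) = -5*(-⅕) = 1)
D(k, N) = k (D(k, N) = 1*k = k)
q = -24 (q = -9 - 15 = -24)
D(4, -2) + q*(-43) = 4 - 24*(-43) = 4 + 1032 = 1036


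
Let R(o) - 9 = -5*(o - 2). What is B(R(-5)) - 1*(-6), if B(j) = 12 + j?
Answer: 62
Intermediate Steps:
R(o) = 19 - 5*o (R(o) = 9 - 5*(o - 2) = 9 - 5*(-2 + o) = 9 + (10 - 5*o) = 19 - 5*o)
B(R(-5)) - 1*(-6) = (12 + (19 - 5*(-5))) - 1*(-6) = (12 + (19 + 25)) + 6 = (12 + 44) + 6 = 56 + 6 = 62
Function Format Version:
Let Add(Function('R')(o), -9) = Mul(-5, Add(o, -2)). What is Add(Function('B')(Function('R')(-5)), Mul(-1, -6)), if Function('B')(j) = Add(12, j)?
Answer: 62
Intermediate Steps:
Function('R')(o) = Add(19, Mul(-5, o)) (Function('R')(o) = Add(9, Mul(-5, Add(o, -2))) = Add(9, Mul(-5, Add(-2, o))) = Add(9, Add(10, Mul(-5, o))) = Add(19, Mul(-5, o)))
Add(Function('B')(Function('R')(-5)), Mul(-1, -6)) = Add(Add(12, Add(19, Mul(-5, -5))), Mul(-1, -6)) = Add(Add(12, Add(19, 25)), 6) = Add(Add(12, 44), 6) = Add(56, 6) = 62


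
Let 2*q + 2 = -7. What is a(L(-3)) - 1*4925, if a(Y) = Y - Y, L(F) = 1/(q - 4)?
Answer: -4925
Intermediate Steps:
q = -9/2 (q = -1 + (1/2)*(-7) = -1 - 7/2 = -9/2 ≈ -4.5000)
L(F) = -2/17 (L(F) = 1/(-9/2 - 4) = 1/(-17/2) = -2/17)
a(Y) = 0
a(L(-3)) - 1*4925 = 0 - 1*4925 = 0 - 4925 = -4925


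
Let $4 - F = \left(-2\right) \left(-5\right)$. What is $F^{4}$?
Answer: $1296$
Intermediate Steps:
$F = -6$ ($F = 4 - \left(-2\right) \left(-5\right) = 4 - 10 = -6$)
$F^{4} = \left(-6\right)^{4} = 1296$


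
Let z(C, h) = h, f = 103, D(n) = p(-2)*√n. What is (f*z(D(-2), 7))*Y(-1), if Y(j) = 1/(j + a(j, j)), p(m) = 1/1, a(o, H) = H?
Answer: -721/2 ≈ -360.50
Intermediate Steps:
p(m) = 1
D(n) = √n (D(n) = 1*√n = √n)
Y(j) = 1/(2*j) (Y(j) = 1/(j + j) = 1/(2*j))
(f*z(D(-2), 7))*Y(-1) = (103*7)*((½)/(-1)) = 721*((½)*(-1)) = 721*(-½) = -721/2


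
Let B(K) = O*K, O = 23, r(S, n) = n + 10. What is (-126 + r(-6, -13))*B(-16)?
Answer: 47472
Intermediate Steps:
r(S, n) = 10 + n
B(K) = 23*K
(-126 + r(-6, -13))*B(-16) = (-126 + (10 - 13))*(23*(-16)) = (-126 - 3)*(-368) = -129*(-368) = 47472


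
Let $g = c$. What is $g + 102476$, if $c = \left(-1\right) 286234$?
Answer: $-183758$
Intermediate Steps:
$c = -286234$
$g = -286234$
$g + 102476 = -286234 + 102476 = -183758$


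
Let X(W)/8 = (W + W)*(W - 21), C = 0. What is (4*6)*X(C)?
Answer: 0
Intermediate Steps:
X(W) = 16*W*(-21 + W) (X(W) = 8*((W + W)*(W - 21)) = 8*((2*W)*(-21 + W)) = 8*(2*W*(-21 + W)) = 16*W*(-21 + W))
(4*6)*X(C) = (4*6)*(16*0*(-21 + 0)) = 24*(16*0*(-21)) = 24*0 = 0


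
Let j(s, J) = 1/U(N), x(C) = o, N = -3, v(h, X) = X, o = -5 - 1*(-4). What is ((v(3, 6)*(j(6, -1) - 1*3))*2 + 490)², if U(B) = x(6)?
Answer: 195364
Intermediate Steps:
o = -1 (o = -5 + 4 = -1)
x(C) = -1
U(B) = -1
j(s, J) = -1 (j(s, J) = 1/(-1) = -1)
((v(3, 6)*(j(6, -1) - 1*3))*2 + 490)² = ((6*(-1 - 1*3))*2 + 490)² = ((6*(-1 - 3))*2 + 490)² = ((6*(-4))*2 + 490)² = (-24*2 + 490)² = (-48 + 490)² = 442² = 195364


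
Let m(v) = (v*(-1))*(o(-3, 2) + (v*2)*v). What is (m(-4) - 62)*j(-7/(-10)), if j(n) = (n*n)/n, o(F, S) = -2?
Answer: 203/5 ≈ 40.600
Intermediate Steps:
j(n) = n (j(n) = n²/n = n)
m(v) = -v*(-2 + 2*v²) (m(v) = (v*(-1))*(-2 + (v*2)*v) = (-v)*(-2 + (2*v)*v) = (-v)*(-2 + 2*v²) = -v*(-2 + 2*v²))
(m(-4) - 62)*j(-7/(-10)) = (2*(-4)*(1 - 1*(-4)²) - 62)*(-7/(-10)) = (2*(-4)*(1 - 1*16) - 62)*(-7*(-⅒)) = (2*(-4)*(1 - 16) - 62)*(7/10) = (2*(-4)*(-15) - 62)*(7/10) = (120 - 62)*(7/10) = 58*(7/10) = 203/5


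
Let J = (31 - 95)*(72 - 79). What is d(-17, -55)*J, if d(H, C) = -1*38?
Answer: -17024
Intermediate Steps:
d(H, C) = -38
J = 448 (J = -64*(-7) = 448)
d(-17, -55)*J = -38*448 = -17024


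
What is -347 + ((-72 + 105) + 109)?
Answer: -205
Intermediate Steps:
-347 + ((-72 + 105) + 109) = -347 + (33 + 109) = -347 + 142 = -205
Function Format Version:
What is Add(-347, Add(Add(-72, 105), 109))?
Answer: -205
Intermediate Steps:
Add(-347, Add(Add(-72, 105), 109)) = Add(-347, Add(33, 109)) = Add(-347, 142) = -205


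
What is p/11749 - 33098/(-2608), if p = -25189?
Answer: 161587745/15320696 ≈ 10.547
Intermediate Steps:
p/11749 - 33098/(-2608) = -25189/11749 - 33098/(-2608) = -25189*1/11749 - 33098*(-1/2608) = -25189/11749 + 16549/1304 = 161587745/15320696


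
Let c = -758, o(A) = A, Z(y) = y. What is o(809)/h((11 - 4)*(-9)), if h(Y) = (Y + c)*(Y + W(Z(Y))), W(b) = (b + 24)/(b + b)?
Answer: 33978/2161693 ≈ 0.015718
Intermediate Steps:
W(b) = (24 + b)/(2*b) (W(b) = (24 + b)/((2*b)) = (24 + b)*(1/(2*b)) = (24 + b)/(2*b))
h(Y) = (-758 + Y)*(Y + (24 + Y)/(2*Y)) (h(Y) = (Y - 758)*(Y + (24 + Y)/(2*Y)) = (-758 + Y)*(Y + (24 + Y)/(2*Y)))
o(809)/h((11 - 4)*(-9)) = 809/(-367 + ((11 - 4)*(-9))**2 - 9096*(-1/(9*(11 - 4))) - 1515*(11 - 4)*(-9)/2) = 809/(-367 + (7*(-9))**2 - 9096/(7*(-9)) - 10605*(-9)/2) = 809/(-367 + (-63)**2 - 9096/(-63) - 1515/2*(-63)) = 809/(-367 + 3969 - 9096*(-1/63) + 95445/2) = 809/(-367 + 3969 + 3032/21 + 95445/2) = 809/(2161693/42) = 809*(42/2161693) = 33978/2161693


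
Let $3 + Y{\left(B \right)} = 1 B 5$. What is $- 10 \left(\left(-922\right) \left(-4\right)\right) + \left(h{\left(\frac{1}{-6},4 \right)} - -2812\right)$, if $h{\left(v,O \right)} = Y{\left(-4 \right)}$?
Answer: $-34091$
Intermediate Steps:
$Y{\left(B \right)} = -3 + 5 B$ ($Y{\left(B \right)} = -3 + 1 B 5 = -3 + B 5 = -3 + 5 B$)
$h{\left(v,O \right)} = -23$ ($h{\left(v,O \right)} = -3 + 5 \left(-4\right) = -3 - 20 = -23$)
$- 10 \left(\left(-922\right) \left(-4\right)\right) + \left(h{\left(\frac{1}{-6},4 \right)} - -2812\right) = - 10 \left(\left(-922\right) \left(-4\right)\right) - -2789 = \left(-10\right) 3688 + \left(-23 + 2812\right) = -36880 + 2789 = -34091$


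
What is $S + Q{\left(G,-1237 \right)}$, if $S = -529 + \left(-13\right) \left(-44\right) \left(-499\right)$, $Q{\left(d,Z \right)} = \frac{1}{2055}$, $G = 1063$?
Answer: $- \frac{587641634}{2055} \approx -2.8596 \cdot 10^{5}$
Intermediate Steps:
$Q{\left(d,Z \right)} = \frac{1}{2055}$
$S = -285957$ ($S = -529 + 572 \left(-499\right) = -529 - 285428 = -285957$)
$S + Q{\left(G,-1237 \right)} = -285957 + \frac{1}{2055} = - \frac{587641634}{2055}$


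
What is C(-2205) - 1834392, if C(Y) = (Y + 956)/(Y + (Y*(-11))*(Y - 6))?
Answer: -98378461302671/53630010 ≈ -1.8344e+6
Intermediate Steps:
C(Y) = (956 + Y)/(Y - 11*Y*(-6 + Y)) (C(Y) = (956 + Y)/(Y + (-11*Y)*(-6 + Y)) = (956 + Y)/(Y - 11*Y*(-6 + Y)))
C(-2205) - 1834392 = (-956 - 1*(-2205))/((-2205)*(-67 + 11*(-2205))) - 1834392 = -(-956 + 2205)/(2205*(-67 - 24255)) - 1834392 = -1/2205*1249/(-24322) - 1834392 = -1/2205*(-1/24322)*1249 - 1834392 = 1249/53630010 - 1834392 = -98378461302671/53630010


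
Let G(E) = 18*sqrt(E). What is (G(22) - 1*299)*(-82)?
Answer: 24518 - 1476*sqrt(22) ≈ 17595.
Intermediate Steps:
(G(22) - 1*299)*(-82) = (18*sqrt(22) - 1*299)*(-82) = (18*sqrt(22) - 299)*(-82) = (-299 + 18*sqrt(22))*(-82) = 24518 - 1476*sqrt(22)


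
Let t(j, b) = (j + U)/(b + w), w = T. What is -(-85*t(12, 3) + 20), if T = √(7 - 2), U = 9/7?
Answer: 23155/28 - 7905*√5/28 ≈ 195.67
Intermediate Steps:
U = 9/7 (U = 9*(⅐) = 9/7 ≈ 1.2857)
T = √5 ≈ 2.2361
w = √5 ≈ 2.2361
t(j, b) = (9/7 + j)/(b + √5) (t(j, b) = (j + 9/7)/(b + √5) = (9/7 + j)/(b + √5))
-(-85*t(12, 3) + 20) = -(-85*(9/7 + 12)/(3 + √5) + 20) = -(-85*93/((3 + √5)*7) + 20) = -(-7905/(7*(3 + √5)) + 20) = -(20 - 7905/(7*(3 + √5))) = -20 + 7905/(7*(3 + √5))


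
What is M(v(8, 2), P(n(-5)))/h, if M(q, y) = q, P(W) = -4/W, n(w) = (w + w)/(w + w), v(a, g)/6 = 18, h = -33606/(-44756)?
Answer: 268536/1867 ≈ 143.83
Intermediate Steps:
h = 16803/22378 (h = -33606*(-1/44756) = 16803/22378 ≈ 0.75087)
v(a, g) = 108 (v(a, g) = 6*18 = 108)
n(w) = 1 (n(w) = (2*w)/((2*w)) = (2*w)*(1/(2*w)) = 1)
M(v(8, 2), P(n(-5)))/h = 108/(16803/22378) = 108*(22378/16803) = 268536/1867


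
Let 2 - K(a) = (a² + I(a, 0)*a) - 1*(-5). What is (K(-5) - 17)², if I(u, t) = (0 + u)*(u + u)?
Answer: 42025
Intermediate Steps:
I(u, t) = 2*u² (I(u, t) = u*(2*u) = 2*u²)
K(a) = -3 - a² - 2*a³ (K(a) = 2 - ((a² + (2*a²)*a) - 1*(-5)) = 2 - ((a² + 2*a³) + 5) = 2 - (5 + a² + 2*a³) = 2 + (-5 - a² - 2*a³) = -3 - a² - 2*a³)
(K(-5) - 17)² = ((-3 - 1*(-5)² - 2*(-5)³) - 17)² = ((-3 - 1*25 - 2*(-125)) - 17)² = ((-3 - 25 + 250) - 17)² = (222 - 17)² = 205² = 42025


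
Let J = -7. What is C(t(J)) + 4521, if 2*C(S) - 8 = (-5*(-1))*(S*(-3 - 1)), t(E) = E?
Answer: 4595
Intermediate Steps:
C(S) = 4 - 10*S (C(S) = 4 + ((-5*(-1))*(S*(-3 - 1)))/2 = 4 + (5*(S*(-4)))/2 = 4 + (5*(-4*S))/2 = 4 + (-20*S)/2 = 4 - 10*S)
C(t(J)) + 4521 = (4 - 10*(-7)) + 4521 = (4 + 70) + 4521 = 74 + 4521 = 4595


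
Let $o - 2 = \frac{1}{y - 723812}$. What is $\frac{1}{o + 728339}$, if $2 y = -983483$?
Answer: $\frac{2431107}{1770674903485} \approx 1.373 \cdot 10^{-6}$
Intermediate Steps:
$y = - \frac{983483}{2}$ ($y = \frac{1}{2} \left(-983483\right) = - \frac{983483}{2} \approx -4.9174 \cdot 10^{5}$)
$o = \frac{4862212}{2431107}$ ($o = 2 + \frac{1}{- \frac{983483}{2} - 723812} = 2 + \frac{1}{- \frac{2431107}{2}} = 2 - \frac{2}{2431107} = \frac{4862212}{2431107} \approx 2.0$)
$\frac{1}{o + 728339} = \frac{1}{\frac{4862212}{2431107} + 728339} = \frac{1}{\frac{1770674903485}{2431107}} = \frac{2431107}{1770674903485}$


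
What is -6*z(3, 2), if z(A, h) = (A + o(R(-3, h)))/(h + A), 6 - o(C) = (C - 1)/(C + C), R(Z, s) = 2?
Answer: -21/2 ≈ -10.500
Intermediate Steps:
o(C) = 6 - (-1 + C)/(2*C) (o(C) = 6 - (C - 1)/(C + C) = 6 - (-1 + C)/(2*C))
z(A, h) = (23/4 + A)/(A + h) (z(A, h) = (A + (½)*(1 + 11*2)/2)/(h + A) = (A + (½)*(½)*(1 + 22))/(A + h) = (A + (½)*(½)*23)/(A + h) = (A + 23/4)/(A + h) = (23/4 + A)/(A + h))
-6*z(3, 2) = -6*(23/4 + 3)/(3 + 2) = -6*35/(5*4) = -6*7/4 = -21/2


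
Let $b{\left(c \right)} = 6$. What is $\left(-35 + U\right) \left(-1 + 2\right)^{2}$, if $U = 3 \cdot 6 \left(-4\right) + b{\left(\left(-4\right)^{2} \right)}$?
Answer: $-101$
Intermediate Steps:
$U = -66$ ($U = 3 \cdot 6 \left(-4\right) + 6 = 18 \left(-4\right) + 6 = -72 + 6 = -66$)
$\left(-35 + U\right) \left(-1 + 2\right)^{2} = \left(-35 - 66\right) \left(-1 + 2\right)^{2} = - 101 \cdot 1^{2} = \left(-101\right) 1 = -101$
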